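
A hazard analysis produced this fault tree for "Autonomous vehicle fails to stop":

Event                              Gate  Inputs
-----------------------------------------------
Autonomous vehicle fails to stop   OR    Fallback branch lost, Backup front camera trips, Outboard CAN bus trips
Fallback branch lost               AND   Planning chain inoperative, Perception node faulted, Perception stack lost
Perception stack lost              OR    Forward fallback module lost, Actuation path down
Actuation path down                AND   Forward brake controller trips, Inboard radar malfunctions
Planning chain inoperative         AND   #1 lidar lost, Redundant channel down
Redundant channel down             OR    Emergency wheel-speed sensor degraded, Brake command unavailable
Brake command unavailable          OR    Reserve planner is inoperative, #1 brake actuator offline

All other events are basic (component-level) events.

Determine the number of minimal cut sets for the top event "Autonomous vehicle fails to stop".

Brake command unavailable [OR]: union of children's cut sets → 2 cut set(s).
Redundant channel down [OR]: union of children's cut sets → 3 cut set(s).
Planning chain inoperative [AND]: one cut set from each child combined → 1 × 3 = 3 cut set(s).
Actuation path down [AND]: one cut set from each child combined → 1 × 1 = 1 cut set(s).
Perception stack lost [OR]: union of children's cut sets → 2 cut set(s).
Fallback branch lost [AND]: one cut set from each child combined → 3 × 1 × 2 = 6 cut set(s).
Autonomous vehicle fails to stop [OR]: union of children's cut sets → 8 cut set(s).
Minimal cut sets: {#1 lidar lost, Emergency wheel-speed sensor degraded, Forward fallback module lost, Perception node faulted}; {#1 lidar lost, Emergency wheel-speed sensor degraded, Forward brake controller trips, Inboard radar malfunctions, Perception node faulted}; {#1 lidar lost, Forward fallback module lost, Perception node faulted, Reserve planner is inoperative}; {#1 lidar lost, Forward brake controller trips, Inboard radar malfunctions, Perception node faulted, Reserve planner is inoperative}; {#1 brake actuator offline, #1 lidar lost, Forward fallback module lost, Perception node faulted}; {#1 brake actuator offline, #1 lidar lost, Forward brake controller trips, Inboard radar malfunctions, Perception node faulted}; {Backup front camera trips}; {Outboard CAN bus trips}.

8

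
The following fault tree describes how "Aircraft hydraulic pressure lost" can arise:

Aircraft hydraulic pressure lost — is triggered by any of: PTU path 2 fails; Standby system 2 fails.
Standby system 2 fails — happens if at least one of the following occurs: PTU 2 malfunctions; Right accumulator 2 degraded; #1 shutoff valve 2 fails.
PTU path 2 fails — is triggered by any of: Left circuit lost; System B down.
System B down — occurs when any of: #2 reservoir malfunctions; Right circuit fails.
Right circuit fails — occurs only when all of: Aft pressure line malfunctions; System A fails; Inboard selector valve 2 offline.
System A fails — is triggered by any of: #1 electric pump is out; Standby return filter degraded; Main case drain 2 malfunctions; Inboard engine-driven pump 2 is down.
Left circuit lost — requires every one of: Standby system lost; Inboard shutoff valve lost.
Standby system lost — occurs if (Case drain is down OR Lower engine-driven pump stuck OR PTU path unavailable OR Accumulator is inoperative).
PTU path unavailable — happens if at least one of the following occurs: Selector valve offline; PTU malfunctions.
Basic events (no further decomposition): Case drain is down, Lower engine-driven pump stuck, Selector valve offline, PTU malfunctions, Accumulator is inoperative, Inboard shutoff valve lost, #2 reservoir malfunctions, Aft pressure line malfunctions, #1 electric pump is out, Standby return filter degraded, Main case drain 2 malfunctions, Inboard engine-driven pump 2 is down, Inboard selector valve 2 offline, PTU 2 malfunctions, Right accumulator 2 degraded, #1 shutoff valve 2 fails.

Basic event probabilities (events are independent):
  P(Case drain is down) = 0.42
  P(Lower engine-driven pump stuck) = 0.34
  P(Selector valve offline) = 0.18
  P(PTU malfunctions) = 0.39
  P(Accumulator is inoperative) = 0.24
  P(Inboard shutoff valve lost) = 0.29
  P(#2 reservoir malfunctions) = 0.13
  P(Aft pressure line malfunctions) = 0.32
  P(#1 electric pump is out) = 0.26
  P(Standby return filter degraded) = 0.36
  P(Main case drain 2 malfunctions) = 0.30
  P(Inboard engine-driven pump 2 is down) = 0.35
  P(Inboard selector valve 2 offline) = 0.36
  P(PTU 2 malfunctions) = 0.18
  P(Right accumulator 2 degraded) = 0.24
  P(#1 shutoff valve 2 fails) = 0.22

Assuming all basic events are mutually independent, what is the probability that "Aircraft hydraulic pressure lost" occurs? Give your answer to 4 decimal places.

P(PTU path unavailable) [OR] = 1 − (1−0.18) × (1−0.39) = 0.499800
P(Standby system lost) [OR] = 1 − (1−0.42) × (1−0.34) × (1−0.499800) × (1−0.24) = 0.854478
P(Left circuit lost) [AND] = 0.854478 × 0.29 = 0.247799
P(System A fails) [OR] = 1 − (1−0.26) × (1−0.36) × (1−0.30) × (1−0.35) = 0.784512
P(Right circuit fails) [AND] = 0.32 × 0.784512 × 0.36 = 0.090376
P(System B down) [OR] = 1 − (1−0.13) × (1−0.090376) = 0.208627
P(PTU path 2 fails) [OR] = 1 − (1−0.247799) × (1−0.208627) = 0.404728
P(Standby system 2 fails) [OR] = 1 − (1−0.18) × (1−0.24) × (1−0.22) = 0.513904
P(Aircraft hydraulic pressure lost) [OR] = 1 − (1−0.404728) × (1−0.513904) = 0.710641
Rounded to 4 decimal places: P(Aircraft hydraulic pressure lost) ≈ 0.7106.

0.7106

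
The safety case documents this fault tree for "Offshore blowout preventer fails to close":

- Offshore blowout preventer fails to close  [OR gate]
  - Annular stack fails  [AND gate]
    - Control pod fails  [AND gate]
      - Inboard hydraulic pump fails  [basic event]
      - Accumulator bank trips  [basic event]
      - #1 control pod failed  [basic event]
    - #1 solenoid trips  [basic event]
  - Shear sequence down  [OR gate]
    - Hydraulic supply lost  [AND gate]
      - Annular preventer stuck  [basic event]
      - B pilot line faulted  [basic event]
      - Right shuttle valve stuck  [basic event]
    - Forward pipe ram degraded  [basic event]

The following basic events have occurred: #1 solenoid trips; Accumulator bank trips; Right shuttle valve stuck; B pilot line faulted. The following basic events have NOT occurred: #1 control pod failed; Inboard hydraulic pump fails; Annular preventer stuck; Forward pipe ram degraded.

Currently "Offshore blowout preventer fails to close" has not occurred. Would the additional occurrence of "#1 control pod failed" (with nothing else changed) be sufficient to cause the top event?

Counterfactual: set "#1 control pod failed" to occurred.
Control pod fails [AND]: Inboard hydraulic pump fails=not, Accumulator bank trips=occurs, #1 control pod failed=occurs → not all inputs occur → does not occur.
Annular stack fails [AND]: Control pod fails=not, #1 solenoid trips=occurs → not all inputs occur → does not occur.
Hydraulic supply lost [AND]: Annular preventer stuck=not, B pilot line faulted=occurs, Right shuttle valve stuck=occurs → not all inputs occur → does not occur.
Shear sequence down [OR]: Hydraulic supply lost=not, Forward pipe ram degraded=not → no input occurs → does not occur.
Offshore blowout preventer fails to close [OR]: Annular stack fails=not, Shear sequence down=not → no input occurs → does not occur.

No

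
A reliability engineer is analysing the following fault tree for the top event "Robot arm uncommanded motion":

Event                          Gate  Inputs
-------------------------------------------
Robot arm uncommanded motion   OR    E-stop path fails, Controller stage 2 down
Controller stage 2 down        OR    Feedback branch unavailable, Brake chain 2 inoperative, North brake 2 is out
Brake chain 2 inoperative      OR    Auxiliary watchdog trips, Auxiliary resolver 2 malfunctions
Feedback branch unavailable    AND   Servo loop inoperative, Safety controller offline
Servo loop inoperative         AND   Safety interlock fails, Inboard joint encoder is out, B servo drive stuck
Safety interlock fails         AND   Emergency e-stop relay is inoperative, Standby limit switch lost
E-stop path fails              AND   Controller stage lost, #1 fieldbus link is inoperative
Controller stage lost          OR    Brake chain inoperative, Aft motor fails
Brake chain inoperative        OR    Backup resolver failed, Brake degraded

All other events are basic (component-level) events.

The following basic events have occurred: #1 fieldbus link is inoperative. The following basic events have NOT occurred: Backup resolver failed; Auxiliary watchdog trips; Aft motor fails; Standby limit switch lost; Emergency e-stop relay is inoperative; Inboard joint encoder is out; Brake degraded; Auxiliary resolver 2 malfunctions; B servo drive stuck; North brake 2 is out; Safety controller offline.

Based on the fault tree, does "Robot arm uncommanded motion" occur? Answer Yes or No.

No

Brake chain inoperative [OR]: Backup resolver failed=not, Brake degraded=not → no input occurs → does not occur.
Controller stage lost [OR]: Brake chain inoperative=not, Aft motor fails=not → no input occurs → does not occur.
E-stop path fails [AND]: Controller stage lost=not, #1 fieldbus link is inoperative=occurs → not all inputs occur → does not occur.
Safety interlock fails [AND]: Emergency e-stop relay is inoperative=not, Standby limit switch lost=not → not all inputs occur → does not occur.
Servo loop inoperative [AND]: Safety interlock fails=not, Inboard joint encoder is out=not, B servo drive stuck=not → not all inputs occur → does not occur.
Feedback branch unavailable [AND]: Servo loop inoperative=not, Safety controller offline=not → not all inputs occur → does not occur.
Brake chain 2 inoperative [OR]: Auxiliary watchdog trips=not, Auxiliary resolver 2 malfunctions=not → no input occurs → does not occur.
Controller stage 2 down [OR]: Feedback branch unavailable=not, Brake chain 2 inoperative=not, North brake 2 is out=not → no input occurs → does not occur.
Robot arm uncommanded motion [OR]: E-stop path fails=not, Controller stage 2 down=not → no input occurs → does not occur.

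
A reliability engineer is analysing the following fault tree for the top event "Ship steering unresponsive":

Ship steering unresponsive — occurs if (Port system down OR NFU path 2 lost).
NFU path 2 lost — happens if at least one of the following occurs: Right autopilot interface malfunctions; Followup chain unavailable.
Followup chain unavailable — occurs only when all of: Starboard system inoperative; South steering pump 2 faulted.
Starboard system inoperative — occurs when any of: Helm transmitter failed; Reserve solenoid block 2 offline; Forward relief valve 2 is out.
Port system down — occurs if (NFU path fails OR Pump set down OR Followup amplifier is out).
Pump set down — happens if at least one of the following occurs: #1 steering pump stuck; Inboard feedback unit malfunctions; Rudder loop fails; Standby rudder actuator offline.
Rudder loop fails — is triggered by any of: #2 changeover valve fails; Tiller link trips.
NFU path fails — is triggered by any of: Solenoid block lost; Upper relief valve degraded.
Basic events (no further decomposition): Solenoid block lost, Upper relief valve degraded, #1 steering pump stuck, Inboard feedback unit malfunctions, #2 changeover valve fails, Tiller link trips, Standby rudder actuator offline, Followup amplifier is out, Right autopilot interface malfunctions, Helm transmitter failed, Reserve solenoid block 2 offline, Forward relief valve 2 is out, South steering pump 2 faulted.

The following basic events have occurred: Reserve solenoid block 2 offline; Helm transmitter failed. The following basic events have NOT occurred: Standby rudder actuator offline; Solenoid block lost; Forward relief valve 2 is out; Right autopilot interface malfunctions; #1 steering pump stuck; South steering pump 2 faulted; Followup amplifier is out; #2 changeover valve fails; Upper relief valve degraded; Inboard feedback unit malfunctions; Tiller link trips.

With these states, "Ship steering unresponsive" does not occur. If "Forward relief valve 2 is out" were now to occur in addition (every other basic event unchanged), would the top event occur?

Counterfactual: set "Forward relief valve 2 is out" to occurred.
NFU path fails [OR]: Solenoid block lost=not, Upper relief valve degraded=not → no input occurs → does not occur.
Rudder loop fails [OR]: #2 changeover valve fails=not, Tiller link trips=not → no input occurs → does not occur.
Pump set down [OR]: #1 steering pump stuck=not, Inboard feedback unit malfunctions=not, Rudder loop fails=not, Standby rudder actuator offline=not → no input occurs → does not occur.
Port system down [OR]: NFU path fails=not, Pump set down=not, Followup amplifier is out=not → no input occurs → does not occur.
Starboard system inoperative [OR]: Helm transmitter failed=occurs, Reserve solenoid block 2 offline=occurs, Forward relief valve 2 is out=occurs → at least one input occurs → occurs.
Followup chain unavailable [AND]: Starboard system inoperative=occurs, South steering pump 2 faulted=not → not all inputs occur → does not occur.
NFU path 2 lost [OR]: Right autopilot interface malfunctions=not, Followup chain unavailable=not → no input occurs → does not occur.
Ship steering unresponsive [OR]: Port system down=not, NFU path 2 lost=not → no input occurs → does not occur.

No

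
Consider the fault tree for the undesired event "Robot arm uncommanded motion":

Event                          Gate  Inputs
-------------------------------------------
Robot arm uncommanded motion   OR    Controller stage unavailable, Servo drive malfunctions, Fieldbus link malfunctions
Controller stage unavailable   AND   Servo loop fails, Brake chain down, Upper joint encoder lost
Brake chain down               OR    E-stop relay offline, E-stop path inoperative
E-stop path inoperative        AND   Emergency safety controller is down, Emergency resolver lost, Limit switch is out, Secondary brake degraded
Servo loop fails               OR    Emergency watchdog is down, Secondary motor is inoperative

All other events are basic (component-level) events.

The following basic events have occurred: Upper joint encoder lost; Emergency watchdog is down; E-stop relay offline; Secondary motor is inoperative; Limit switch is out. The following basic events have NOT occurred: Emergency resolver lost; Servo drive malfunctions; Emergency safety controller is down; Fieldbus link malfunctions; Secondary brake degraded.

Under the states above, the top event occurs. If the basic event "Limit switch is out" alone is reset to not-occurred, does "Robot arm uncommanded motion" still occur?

Yes

Counterfactual: set "Limit switch is out" to not occurred.
Servo loop fails [OR]: Emergency watchdog is down=occurs, Secondary motor is inoperative=occurs → at least one input occurs → occurs.
E-stop path inoperative [AND]: Emergency safety controller is down=not, Emergency resolver lost=not, Limit switch is out=not, Secondary brake degraded=not → not all inputs occur → does not occur.
Brake chain down [OR]: E-stop relay offline=occurs, E-stop path inoperative=not → at least one input occurs → occurs.
Controller stage unavailable [AND]: Servo loop fails=occurs, Brake chain down=occurs, Upper joint encoder lost=occurs → all inputs occur → occurs.
Robot arm uncommanded motion [OR]: Controller stage unavailable=occurs, Servo drive malfunctions=not, Fieldbus link malfunctions=not → at least one input occurs → occurs.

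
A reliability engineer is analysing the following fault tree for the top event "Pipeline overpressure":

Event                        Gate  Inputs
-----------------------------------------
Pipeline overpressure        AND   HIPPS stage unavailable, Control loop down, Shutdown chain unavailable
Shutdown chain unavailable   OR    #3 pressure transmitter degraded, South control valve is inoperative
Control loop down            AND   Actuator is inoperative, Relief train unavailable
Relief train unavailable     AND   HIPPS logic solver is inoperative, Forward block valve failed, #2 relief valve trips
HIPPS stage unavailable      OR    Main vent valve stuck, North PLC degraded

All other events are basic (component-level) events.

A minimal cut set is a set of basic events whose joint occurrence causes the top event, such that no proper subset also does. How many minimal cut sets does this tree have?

4

HIPPS stage unavailable [OR]: union of children's cut sets → 2 cut set(s).
Relief train unavailable [AND]: one cut set from each child combined → 1 × 1 × 1 = 1 cut set(s).
Control loop down [AND]: one cut set from each child combined → 1 × 1 = 1 cut set(s).
Shutdown chain unavailable [OR]: union of children's cut sets → 2 cut set(s).
Pipeline overpressure [AND]: one cut set from each child combined → 2 × 1 × 2 = 4 cut set(s).
Minimal cut sets: {#2 relief valve trips, #3 pressure transmitter degraded, Actuator is inoperative, Forward block valve failed, HIPPS logic solver is inoperative, Main vent valve stuck}; {#2 relief valve trips, Actuator is inoperative, Forward block valve failed, HIPPS logic solver is inoperative, Main vent valve stuck, South control valve is inoperative}; {#2 relief valve trips, #3 pressure transmitter degraded, Actuator is inoperative, Forward block valve failed, HIPPS logic solver is inoperative, North PLC degraded}; {#2 relief valve trips, Actuator is inoperative, Forward block valve failed, HIPPS logic solver is inoperative, North PLC degraded, South control valve is inoperative}.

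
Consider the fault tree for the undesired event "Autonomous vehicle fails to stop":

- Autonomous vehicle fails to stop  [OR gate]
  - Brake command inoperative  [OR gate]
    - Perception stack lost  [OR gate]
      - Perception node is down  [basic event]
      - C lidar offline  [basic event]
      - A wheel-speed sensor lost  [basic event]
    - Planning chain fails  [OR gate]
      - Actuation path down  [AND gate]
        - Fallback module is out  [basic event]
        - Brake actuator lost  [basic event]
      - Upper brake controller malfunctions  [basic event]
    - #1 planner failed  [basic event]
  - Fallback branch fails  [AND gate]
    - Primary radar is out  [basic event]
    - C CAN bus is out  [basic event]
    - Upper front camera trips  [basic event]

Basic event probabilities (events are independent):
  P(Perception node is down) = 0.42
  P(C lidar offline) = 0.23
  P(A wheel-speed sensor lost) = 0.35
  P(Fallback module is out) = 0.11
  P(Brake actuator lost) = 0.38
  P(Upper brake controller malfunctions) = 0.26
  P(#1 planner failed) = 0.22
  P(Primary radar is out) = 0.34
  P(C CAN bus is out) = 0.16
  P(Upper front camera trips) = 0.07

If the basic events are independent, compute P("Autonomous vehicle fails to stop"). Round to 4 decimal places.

0.8401

P(Perception stack lost) [OR] = 1 − (1−0.42) × (1−0.23) × (1−0.35) = 0.709710
P(Actuation path down) [AND] = 0.11 × 0.38 = 0.041800
P(Planning chain fails) [OR] = 1 − (1−0.041800) × (1−0.26) = 0.290932
P(Brake command inoperative) [OR] = 1 − (1−0.709710) × (1−0.290932) × (1−0.22) = 0.839448
P(Fallback branch fails) [AND] = 0.34 × 0.16 × 0.07 = 0.003808
P(Autonomous vehicle fails to stop) [OR] = 1 − (1−0.839448) × (1−0.003808) = 0.840059
Rounded to 4 decimal places: P(Autonomous vehicle fails to stop) ≈ 0.8401.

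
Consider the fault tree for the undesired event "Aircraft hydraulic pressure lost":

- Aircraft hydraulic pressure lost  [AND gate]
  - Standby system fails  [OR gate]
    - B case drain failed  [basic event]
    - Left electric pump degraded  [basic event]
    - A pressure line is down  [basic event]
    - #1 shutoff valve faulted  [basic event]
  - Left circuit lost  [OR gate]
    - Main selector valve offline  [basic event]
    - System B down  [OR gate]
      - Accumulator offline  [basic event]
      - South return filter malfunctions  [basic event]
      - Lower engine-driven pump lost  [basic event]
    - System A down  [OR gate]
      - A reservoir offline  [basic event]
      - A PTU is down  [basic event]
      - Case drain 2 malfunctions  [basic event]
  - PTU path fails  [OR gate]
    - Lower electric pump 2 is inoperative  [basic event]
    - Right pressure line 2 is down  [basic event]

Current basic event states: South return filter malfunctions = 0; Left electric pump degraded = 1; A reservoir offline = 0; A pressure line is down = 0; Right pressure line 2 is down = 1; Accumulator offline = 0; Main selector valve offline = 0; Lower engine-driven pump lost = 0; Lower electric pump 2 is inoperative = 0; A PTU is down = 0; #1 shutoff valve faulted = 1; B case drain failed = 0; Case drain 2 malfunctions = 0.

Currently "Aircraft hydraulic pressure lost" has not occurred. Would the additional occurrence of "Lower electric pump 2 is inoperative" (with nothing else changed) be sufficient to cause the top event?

No

Counterfactual: set "Lower electric pump 2 is inoperative" to occurred.
Standby system fails [OR]: B case drain failed=not, Left electric pump degraded=occurs, A pressure line is down=not, #1 shutoff valve faulted=occurs → at least one input occurs → occurs.
System B down [OR]: Accumulator offline=not, South return filter malfunctions=not, Lower engine-driven pump lost=not → no input occurs → does not occur.
System A down [OR]: A reservoir offline=not, A PTU is down=not, Case drain 2 malfunctions=not → no input occurs → does not occur.
Left circuit lost [OR]: Main selector valve offline=not, System B down=not, System A down=not → no input occurs → does not occur.
PTU path fails [OR]: Lower electric pump 2 is inoperative=occurs, Right pressure line 2 is down=occurs → at least one input occurs → occurs.
Aircraft hydraulic pressure lost [AND]: Standby system fails=occurs, Left circuit lost=not, PTU path fails=occurs → not all inputs occur → does not occur.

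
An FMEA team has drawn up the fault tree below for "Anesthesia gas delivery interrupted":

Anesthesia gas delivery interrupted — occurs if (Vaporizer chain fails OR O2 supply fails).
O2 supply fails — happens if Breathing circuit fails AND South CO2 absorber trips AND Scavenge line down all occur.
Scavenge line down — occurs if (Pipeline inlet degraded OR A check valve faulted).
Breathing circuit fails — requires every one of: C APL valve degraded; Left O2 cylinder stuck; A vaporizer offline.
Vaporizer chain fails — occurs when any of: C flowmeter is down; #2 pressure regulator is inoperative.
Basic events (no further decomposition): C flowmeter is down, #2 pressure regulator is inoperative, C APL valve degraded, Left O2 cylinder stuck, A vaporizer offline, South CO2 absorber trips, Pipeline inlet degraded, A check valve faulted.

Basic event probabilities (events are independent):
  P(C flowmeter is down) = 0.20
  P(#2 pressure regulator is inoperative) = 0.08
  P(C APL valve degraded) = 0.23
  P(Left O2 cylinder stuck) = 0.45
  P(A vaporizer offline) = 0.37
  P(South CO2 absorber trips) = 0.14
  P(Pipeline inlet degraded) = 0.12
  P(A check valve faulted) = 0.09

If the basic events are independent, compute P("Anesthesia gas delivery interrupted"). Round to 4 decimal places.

P(Vaporizer chain fails) [OR] = 1 − (1−0.20) × (1−0.08) = 0.264000
P(Breathing circuit fails) [AND] = 0.23 × 0.45 × 0.37 = 0.038295
P(Scavenge line down) [OR] = 1 − (1−0.12) × (1−0.09) = 0.199200
P(O2 supply fails) [AND] = 0.038295 × 0.14 × 0.199200 = 0.001068
P(Anesthesia gas delivery interrupted) [OR] = 1 − (1−0.264000) × (1−0.001068) = 0.264786
Rounded to 4 decimal places: P(Anesthesia gas delivery interrupted) ≈ 0.2648.

0.2648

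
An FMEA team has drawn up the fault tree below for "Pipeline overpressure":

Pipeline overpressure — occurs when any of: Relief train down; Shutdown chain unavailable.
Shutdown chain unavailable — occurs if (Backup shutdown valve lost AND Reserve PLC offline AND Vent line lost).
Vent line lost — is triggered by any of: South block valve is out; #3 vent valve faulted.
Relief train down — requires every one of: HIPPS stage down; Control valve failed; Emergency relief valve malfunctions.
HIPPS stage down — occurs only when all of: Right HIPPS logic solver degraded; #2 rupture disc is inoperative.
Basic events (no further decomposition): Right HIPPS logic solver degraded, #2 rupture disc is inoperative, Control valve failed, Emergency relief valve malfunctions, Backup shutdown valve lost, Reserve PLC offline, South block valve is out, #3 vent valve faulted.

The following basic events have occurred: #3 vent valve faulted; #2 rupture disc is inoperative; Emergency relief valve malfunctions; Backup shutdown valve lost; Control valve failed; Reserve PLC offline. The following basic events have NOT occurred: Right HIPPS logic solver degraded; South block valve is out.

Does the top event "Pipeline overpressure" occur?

Yes

HIPPS stage down [AND]: Right HIPPS logic solver degraded=not, #2 rupture disc is inoperative=occurs → not all inputs occur → does not occur.
Relief train down [AND]: HIPPS stage down=not, Control valve failed=occurs, Emergency relief valve malfunctions=occurs → not all inputs occur → does not occur.
Vent line lost [OR]: South block valve is out=not, #3 vent valve faulted=occurs → at least one input occurs → occurs.
Shutdown chain unavailable [AND]: Backup shutdown valve lost=occurs, Reserve PLC offline=occurs, Vent line lost=occurs → all inputs occur → occurs.
Pipeline overpressure [OR]: Relief train down=not, Shutdown chain unavailable=occurs → at least one input occurs → occurs.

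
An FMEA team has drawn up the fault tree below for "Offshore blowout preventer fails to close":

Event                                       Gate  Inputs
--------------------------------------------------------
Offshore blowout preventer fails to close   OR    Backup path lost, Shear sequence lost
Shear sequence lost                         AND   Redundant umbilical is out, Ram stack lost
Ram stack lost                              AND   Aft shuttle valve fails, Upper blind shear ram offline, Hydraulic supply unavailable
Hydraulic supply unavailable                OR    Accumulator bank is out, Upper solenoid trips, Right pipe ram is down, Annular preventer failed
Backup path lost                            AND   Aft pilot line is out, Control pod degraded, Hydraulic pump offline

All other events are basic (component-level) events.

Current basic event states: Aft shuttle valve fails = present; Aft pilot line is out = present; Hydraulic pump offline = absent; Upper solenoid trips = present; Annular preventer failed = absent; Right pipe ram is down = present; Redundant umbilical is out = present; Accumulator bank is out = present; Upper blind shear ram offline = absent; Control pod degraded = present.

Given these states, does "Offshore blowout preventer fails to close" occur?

No

Backup path lost [AND]: Aft pilot line is out=occurs, Control pod degraded=occurs, Hydraulic pump offline=not → not all inputs occur → does not occur.
Hydraulic supply unavailable [OR]: Accumulator bank is out=occurs, Upper solenoid trips=occurs, Right pipe ram is down=occurs, Annular preventer failed=not → at least one input occurs → occurs.
Ram stack lost [AND]: Aft shuttle valve fails=occurs, Upper blind shear ram offline=not, Hydraulic supply unavailable=occurs → not all inputs occur → does not occur.
Shear sequence lost [AND]: Redundant umbilical is out=occurs, Ram stack lost=not → not all inputs occur → does not occur.
Offshore blowout preventer fails to close [OR]: Backup path lost=not, Shear sequence lost=not → no input occurs → does not occur.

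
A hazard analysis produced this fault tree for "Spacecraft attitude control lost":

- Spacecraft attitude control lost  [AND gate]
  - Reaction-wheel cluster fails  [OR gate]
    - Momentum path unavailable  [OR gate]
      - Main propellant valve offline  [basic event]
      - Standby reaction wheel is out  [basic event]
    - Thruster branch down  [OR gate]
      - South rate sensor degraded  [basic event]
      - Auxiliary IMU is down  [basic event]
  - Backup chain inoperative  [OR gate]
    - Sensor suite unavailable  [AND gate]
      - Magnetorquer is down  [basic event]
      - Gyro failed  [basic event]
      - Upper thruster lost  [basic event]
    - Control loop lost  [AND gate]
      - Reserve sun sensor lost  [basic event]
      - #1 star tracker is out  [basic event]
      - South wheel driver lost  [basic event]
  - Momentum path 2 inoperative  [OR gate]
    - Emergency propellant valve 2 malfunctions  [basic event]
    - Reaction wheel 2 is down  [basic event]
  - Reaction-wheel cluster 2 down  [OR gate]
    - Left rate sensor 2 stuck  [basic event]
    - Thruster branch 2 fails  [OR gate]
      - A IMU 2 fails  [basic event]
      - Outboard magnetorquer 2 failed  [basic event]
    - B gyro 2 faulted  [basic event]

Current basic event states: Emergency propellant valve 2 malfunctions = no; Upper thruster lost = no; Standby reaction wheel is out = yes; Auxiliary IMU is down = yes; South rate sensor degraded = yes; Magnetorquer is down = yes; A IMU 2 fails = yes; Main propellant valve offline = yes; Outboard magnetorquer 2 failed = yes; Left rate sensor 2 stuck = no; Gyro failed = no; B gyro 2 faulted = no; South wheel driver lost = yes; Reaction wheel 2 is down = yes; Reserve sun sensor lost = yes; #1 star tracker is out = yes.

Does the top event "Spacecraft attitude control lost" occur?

Yes

Momentum path unavailable [OR]: Main propellant valve offline=occurs, Standby reaction wheel is out=occurs → at least one input occurs → occurs.
Thruster branch down [OR]: South rate sensor degraded=occurs, Auxiliary IMU is down=occurs → at least one input occurs → occurs.
Reaction-wheel cluster fails [OR]: Momentum path unavailable=occurs, Thruster branch down=occurs → at least one input occurs → occurs.
Sensor suite unavailable [AND]: Magnetorquer is down=occurs, Gyro failed=not, Upper thruster lost=not → not all inputs occur → does not occur.
Control loop lost [AND]: Reserve sun sensor lost=occurs, #1 star tracker is out=occurs, South wheel driver lost=occurs → all inputs occur → occurs.
Backup chain inoperative [OR]: Sensor suite unavailable=not, Control loop lost=occurs → at least one input occurs → occurs.
Momentum path 2 inoperative [OR]: Emergency propellant valve 2 malfunctions=not, Reaction wheel 2 is down=occurs → at least one input occurs → occurs.
Thruster branch 2 fails [OR]: A IMU 2 fails=occurs, Outboard magnetorquer 2 failed=occurs → at least one input occurs → occurs.
Reaction-wheel cluster 2 down [OR]: Left rate sensor 2 stuck=not, Thruster branch 2 fails=occurs, B gyro 2 faulted=not → at least one input occurs → occurs.
Spacecraft attitude control lost [AND]: Reaction-wheel cluster fails=occurs, Backup chain inoperative=occurs, Momentum path 2 inoperative=occurs, Reaction-wheel cluster 2 down=occurs → all inputs occur → occurs.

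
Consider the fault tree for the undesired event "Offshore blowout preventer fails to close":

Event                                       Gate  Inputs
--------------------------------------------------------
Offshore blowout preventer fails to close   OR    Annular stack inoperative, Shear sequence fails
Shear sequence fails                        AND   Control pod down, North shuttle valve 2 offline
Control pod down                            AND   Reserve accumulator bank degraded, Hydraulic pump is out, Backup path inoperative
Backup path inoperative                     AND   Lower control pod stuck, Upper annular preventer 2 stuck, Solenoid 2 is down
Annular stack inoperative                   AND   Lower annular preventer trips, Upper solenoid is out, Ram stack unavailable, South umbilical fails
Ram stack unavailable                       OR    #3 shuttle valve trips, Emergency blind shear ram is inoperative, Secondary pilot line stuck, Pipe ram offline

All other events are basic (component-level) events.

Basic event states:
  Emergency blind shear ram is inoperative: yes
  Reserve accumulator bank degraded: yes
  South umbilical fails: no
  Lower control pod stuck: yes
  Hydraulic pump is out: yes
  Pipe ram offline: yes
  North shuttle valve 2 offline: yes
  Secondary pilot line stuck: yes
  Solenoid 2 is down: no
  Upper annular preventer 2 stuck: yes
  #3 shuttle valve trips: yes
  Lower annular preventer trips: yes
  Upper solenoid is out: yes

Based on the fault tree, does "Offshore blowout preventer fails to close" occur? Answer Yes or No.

Ram stack unavailable [OR]: #3 shuttle valve trips=occurs, Emergency blind shear ram is inoperative=occurs, Secondary pilot line stuck=occurs, Pipe ram offline=occurs → at least one input occurs → occurs.
Annular stack inoperative [AND]: Lower annular preventer trips=occurs, Upper solenoid is out=occurs, Ram stack unavailable=occurs, South umbilical fails=not → not all inputs occur → does not occur.
Backup path inoperative [AND]: Lower control pod stuck=occurs, Upper annular preventer 2 stuck=occurs, Solenoid 2 is down=not → not all inputs occur → does not occur.
Control pod down [AND]: Reserve accumulator bank degraded=occurs, Hydraulic pump is out=occurs, Backup path inoperative=not → not all inputs occur → does not occur.
Shear sequence fails [AND]: Control pod down=not, North shuttle valve 2 offline=occurs → not all inputs occur → does not occur.
Offshore blowout preventer fails to close [OR]: Annular stack inoperative=not, Shear sequence fails=not → no input occurs → does not occur.

No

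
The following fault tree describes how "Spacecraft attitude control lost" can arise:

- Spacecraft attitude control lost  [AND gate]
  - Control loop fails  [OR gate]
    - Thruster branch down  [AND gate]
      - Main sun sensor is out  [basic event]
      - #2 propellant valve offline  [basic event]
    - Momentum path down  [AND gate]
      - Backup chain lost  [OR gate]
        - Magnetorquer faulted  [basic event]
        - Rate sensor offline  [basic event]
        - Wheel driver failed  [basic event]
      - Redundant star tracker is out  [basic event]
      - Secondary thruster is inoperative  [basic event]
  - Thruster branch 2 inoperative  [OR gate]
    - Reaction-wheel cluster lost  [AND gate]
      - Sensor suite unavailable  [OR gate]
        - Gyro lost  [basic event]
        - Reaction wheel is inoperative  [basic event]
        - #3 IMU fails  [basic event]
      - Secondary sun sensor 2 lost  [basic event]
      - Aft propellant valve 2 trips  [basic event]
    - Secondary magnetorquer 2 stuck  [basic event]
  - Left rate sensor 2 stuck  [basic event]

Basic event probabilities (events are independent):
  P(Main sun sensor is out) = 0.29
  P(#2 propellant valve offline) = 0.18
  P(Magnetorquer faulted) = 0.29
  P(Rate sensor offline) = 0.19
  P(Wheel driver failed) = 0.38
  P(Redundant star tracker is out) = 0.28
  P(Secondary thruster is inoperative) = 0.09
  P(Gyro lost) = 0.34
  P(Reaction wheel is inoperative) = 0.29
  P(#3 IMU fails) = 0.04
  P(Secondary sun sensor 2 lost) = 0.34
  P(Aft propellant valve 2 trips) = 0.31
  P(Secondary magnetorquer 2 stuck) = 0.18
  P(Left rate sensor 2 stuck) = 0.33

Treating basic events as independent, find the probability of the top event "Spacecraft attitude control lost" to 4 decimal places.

0.0051

P(Thruster branch down) [AND] = 0.29 × 0.18 = 0.052200
P(Backup chain lost) [OR] = 1 − (1−0.29) × (1−0.19) × (1−0.38) = 0.643438
P(Momentum path down) [AND] = 0.643438 × 0.28 × 0.09 = 0.016215
P(Control loop fails) [OR] = 1 − (1−0.052200) × (1−0.016215) = 0.067569
P(Sensor suite unavailable) [OR] = 1 − (1−0.34) × (1−0.29) × (1−0.04) = 0.550144
P(Reaction-wheel cluster lost) [AND] = 0.550144 × 0.34 × 0.31 = 0.057985
P(Thruster branch 2 inoperative) [OR] = 1 − (1−0.057985) × (1−0.18) = 0.227548
P(Spacecraft attitude control lost) [AND] = 0.067569 × 0.227548 × 0.33 = 0.005074
Rounded to 4 decimal places: P(Spacecraft attitude control lost) ≈ 0.0051.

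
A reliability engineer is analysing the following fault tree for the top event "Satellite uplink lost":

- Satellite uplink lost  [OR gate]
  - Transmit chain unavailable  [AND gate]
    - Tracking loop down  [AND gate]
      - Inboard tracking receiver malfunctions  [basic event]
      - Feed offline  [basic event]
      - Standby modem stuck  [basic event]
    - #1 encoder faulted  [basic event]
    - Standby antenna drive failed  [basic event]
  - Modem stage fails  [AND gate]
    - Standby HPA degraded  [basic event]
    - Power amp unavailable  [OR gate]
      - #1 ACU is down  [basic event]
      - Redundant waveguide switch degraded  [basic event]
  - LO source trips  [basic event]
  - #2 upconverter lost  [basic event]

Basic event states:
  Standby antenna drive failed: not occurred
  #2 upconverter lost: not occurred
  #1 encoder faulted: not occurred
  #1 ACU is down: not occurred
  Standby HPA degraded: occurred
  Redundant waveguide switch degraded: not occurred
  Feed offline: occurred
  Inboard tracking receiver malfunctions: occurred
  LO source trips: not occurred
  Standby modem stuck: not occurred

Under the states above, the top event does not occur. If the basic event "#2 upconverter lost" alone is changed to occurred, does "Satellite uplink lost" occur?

Yes

Counterfactual: set "#2 upconverter lost" to occurred.
Tracking loop down [AND]: Inboard tracking receiver malfunctions=occurs, Feed offline=occurs, Standby modem stuck=not → not all inputs occur → does not occur.
Transmit chain unavailable [AND]: Tracking loop down=not, #1 encoder faulted=not, Standby antenna drive failed=not → not all inputs occur → does not occur.
Power amp unavailable [OR]: #1 ACU is down=not, Redundant waveguide switch degraded=not → no input occurs → does not occur.
Modem stage fails [AND]: Standby HPA degraded=occurs, Power amp unavailable=not → not all inputs occur → does not occur.
Satellite uplink lost [OR]: Transmit chain unavailable=not, Modem stage fails=not, LO source trips=not, #2 upconverter lost=occurs → at least one input occurs → occurs.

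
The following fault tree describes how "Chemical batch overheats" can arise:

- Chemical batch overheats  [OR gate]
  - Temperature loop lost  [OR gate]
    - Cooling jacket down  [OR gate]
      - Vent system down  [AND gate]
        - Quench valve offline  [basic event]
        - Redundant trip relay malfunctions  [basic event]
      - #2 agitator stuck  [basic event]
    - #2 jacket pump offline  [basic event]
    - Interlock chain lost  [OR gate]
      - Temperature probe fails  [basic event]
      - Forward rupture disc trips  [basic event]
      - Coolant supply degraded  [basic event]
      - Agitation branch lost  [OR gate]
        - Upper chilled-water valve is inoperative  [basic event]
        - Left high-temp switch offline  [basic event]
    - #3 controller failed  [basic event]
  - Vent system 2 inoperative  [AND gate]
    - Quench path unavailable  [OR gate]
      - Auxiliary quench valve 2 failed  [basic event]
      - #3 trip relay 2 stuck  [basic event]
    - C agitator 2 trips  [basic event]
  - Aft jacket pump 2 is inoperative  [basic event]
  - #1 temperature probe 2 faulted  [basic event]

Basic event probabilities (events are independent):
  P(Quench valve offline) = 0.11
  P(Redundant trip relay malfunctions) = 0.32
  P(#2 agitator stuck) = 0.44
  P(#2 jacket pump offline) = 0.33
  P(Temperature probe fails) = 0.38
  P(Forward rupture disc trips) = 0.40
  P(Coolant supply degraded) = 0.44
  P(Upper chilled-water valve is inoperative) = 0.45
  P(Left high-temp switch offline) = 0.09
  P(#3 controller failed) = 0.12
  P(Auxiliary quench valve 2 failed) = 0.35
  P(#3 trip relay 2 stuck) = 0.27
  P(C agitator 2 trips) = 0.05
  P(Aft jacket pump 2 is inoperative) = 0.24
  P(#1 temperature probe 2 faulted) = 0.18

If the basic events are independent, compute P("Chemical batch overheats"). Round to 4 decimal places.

P(Vent system down) [AND] = 0.11 × 0.32 = 0.035200
P(Cooling jacket down) [OR] = 1 − (1−0.035200) × (1−0.44) = 0.459712
P(Agitation branch lost) [OR] = 1 − (1−0.45) × (1−0.09) = 0.499500
P(Interlock chain lost) [OR] = 1 − (1−0.38) × (1−0.40) × (1−0.44) × (1−0.499500) = 0.895736
P(Temperature loop lost) [OR] = 1 − (1−0.459712) × (1−0.33) × (1−0.895736) × (1−0.12) = 0.966786
P(Quench path unavailable) [OR] = 1 − (1−0.35) × (1−0.27) = 0.525500
P(Vent system 2 inoperative) [AND] = 0.525500 × 0.05 = 0.026275
P(Chemical batch overheats) [OR] = 1 − (1−0.966786) × (1−0.026275) × (1−0.24) × (1−0.18) = 0.979845
Rounded to 4 decimal places: P(Chemical batch overheats) ≈ 0.9798.

0.9798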